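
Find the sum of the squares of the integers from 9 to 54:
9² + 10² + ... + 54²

Use ∑_{k=1}^{n} k² = n(n+1)(2n+1)/6, then subtract the first 8 terms.
∑_{k=1}^{54} k² = 54×55×109/6 = 53955
∑_{k=1}^{8} k² = 8×9×17/6 = 204
∑_{k=9}^{54} k² = 53955 - 204 = 53751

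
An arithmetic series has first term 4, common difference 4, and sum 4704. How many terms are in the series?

Using S = n/2 × [2a + (n-1)d]
4704 = n/2 × [2(4) + (n-1)(4)]
4704 = n/2 × [8 + 4n - 4]
9408 = n × [4 + 4n]
4n² + (4)n - 9408 = 0
Discriminant: Δ = (4)² - 4(4)(-9408) = 16 + 150528 = 150544
√Δ = 388
n = [-(4) + √Δ] / (2·4) = (-4 + 388) / 8 = 384 / 8 = 48
(The negative root is discarded since n must be a positive integer.)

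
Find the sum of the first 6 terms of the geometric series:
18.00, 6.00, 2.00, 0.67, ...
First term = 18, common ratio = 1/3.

Sₙ = a(1 - rⁿ) / (1 - r)
S_6 = 18(1 - (1/3)^6) / (1 - (1/3))
S_6 = 18(1 - (1/729)) / (2/3)
S_6 = 728/27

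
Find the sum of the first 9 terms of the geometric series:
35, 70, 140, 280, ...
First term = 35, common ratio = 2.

Sₙ = a(1 - rⁿ) / (1 - r)
S_9 = 35(1 - 2^9) / (1 - 2)
S_9 = 35(1 - 512) / (-1)
S_9 = 17885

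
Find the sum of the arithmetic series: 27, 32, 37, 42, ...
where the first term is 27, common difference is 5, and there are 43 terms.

Sₙ = n/2 × (first + last)
Last term = a + (n-1)d = 27 + (43-1)×5 = 237
S_43 = 43/2 × (27 + 237)
S_43 = 43/2 × 264 = 5676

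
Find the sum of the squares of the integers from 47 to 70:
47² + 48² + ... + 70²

Use ∑_{k=1}^{n} k² = n(n+1)(2n+1)/6, then subtract the first 46 terms.
∑_{k=1}^{70} k² = 70×71×141/6 = 116795
∑_{k=1}^{46} k² = 46×47×93/6 = 33511
∑_{k=47}^{70} k² = 116795 - 33511 = 83284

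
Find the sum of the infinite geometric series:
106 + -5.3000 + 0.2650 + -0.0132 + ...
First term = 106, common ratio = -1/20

For |r| < 1, S = a / (1 - r)
S = 106 / (1 - (-1/20))
S = 106 / (21/20)
S = 2120/21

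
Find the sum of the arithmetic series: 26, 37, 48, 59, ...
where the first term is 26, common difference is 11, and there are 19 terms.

Sₙ = n/2 × (first + last)
Last term = a + (n-1)d = 26 + (19-1)×11 = 224
S_19 = 19/2 × (26 + 224)
S_19 = 19/2 × 250 = 2375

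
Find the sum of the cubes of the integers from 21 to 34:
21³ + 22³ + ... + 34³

Use ∑_{k=1}^{n} k³ = [n(n+1)/2]², then subtract the first 20 terms.
∑_{k=1}^{34} k³ = [34×35/2]² = 595² = 354025
∑_{k=1}^{20} k³ = [20×21/2]² = 210² = 44100
∑_{k=21}^{34} k³ = 354025 - 44100 = 309925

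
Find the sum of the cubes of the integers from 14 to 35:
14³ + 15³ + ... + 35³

Use ∑_{k=1}^{n} k³ = [n(n+1)/2]², then subtract the first 13 terms.
∑_{k=1}^{35} k³ = [35×36/2]² = 630² = 396900
∑_{k=1}^{13} k³ = [13×14/2]² = 91² = 8281
∑_{k=14}^{35} k³ = 396900 - 8281 = 388619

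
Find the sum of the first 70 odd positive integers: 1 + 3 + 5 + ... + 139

Sum of first n odd numbers = n²
= 70²
= 4900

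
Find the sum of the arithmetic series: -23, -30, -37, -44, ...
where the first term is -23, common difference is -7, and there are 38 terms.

Sₙ = n/2 × (first + last)
Last term = a + (n-1)d = -23 + (38-1)×(-7) = -282
S_38 = 38/2 × (-23 + (-282))
S_38 = 38/2 × (-305) = -5795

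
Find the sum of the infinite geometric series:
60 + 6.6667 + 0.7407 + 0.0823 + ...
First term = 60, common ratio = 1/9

For |r| < 1, S = a / (1 - r)
S = 60 / (1 - (1/9))
S = 60 / (8/9)
S = 135/2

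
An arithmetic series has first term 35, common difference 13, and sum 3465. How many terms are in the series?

Using S = n/2 × [2a + (n-1)d]
3465 = n/2 × [2(35) + (n-1)(13)]
3465 = n/2 × [70 + 13n - 13]
6930 = n × [57 + 13n]
13n² + (57)n - 6930 = 0
Discriminant: Δ = (57)² - 4(13)(-6930) = 3249 + 360360 = 363609
√Δ = 603
n = [-(57) + √Δ] / (2·13) = (-57 + 603) / 26 = 546 / 26 = 21
(The negative root is discarded since n must be a positive integer.)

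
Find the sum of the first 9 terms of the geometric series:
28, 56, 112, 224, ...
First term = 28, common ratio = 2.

Sₙ = a(1 - rⁿ) / (1 - r)
S_9 = 28(1 - 2^9) / (1 - 2)
S_9 = 28(1 - 512) / (-1)
S_9 = 14308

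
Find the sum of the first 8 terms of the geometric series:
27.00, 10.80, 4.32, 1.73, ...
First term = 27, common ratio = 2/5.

Sₙ = a(1 - rⁿ) / (1 - r)
S_8 = 27(1 - (2/5)^8) / (1 - (2/5))
S_8 = 27(1 - (256/390625)) / (3/5)
S_8 = 3513321/78125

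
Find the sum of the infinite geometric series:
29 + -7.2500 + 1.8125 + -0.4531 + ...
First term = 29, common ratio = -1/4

For |r| < 1, S = a / (1 - r)
S = 29 / (1 - (-1/4))
S = 29 / (5/4)
S = 116/5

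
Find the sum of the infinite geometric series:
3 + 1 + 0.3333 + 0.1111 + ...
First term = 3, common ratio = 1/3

For |r| < 1, S = a / (1 - r)
S = 3 / (1 - (1/3))
S = 3 / (2/3)
S = 9/2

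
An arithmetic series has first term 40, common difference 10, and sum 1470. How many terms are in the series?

Using S = n/2 × [2a + (n-1)d]
1470 = n/2 × [2(40) + (n-1)(10)]
1470 = n/2 × [80 + 10n - 10]
2940 = n × [70 + 10n]
10n² + (70)n - 2940 = 0
Discriminant: Δ = (70)² - 4(10)(-2940) = 4900 + 117600 = 122500
√Δ = 350
n = [-(70) + √Δ] / (2·10) = (-70 + 350) / 20 = 280 / 20 = 14
(The negative root is discarded since n must be a positive integer.)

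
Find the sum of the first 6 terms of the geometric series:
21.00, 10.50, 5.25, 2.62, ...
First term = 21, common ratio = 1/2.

Sₙ = a(1 - rⁿ) / (1 - r)
S_6 = 21(1 - (1/2)^6) / (1 - (1/2))
S_6 = 21(1 - (1/64)) / (1/2)
S_6 = 1323/32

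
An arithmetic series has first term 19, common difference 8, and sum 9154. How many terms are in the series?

Using S = n/2 × [2a + (n-1)d]
9154 = n/2 × [2(19) + (n-1)(8)]
9154 = n/2 × [38 + 8n - 8]
18308 = n × [30 + 8n]
8n² + (30)n - 18308 = 0
Discriminant: Δ = (30)² - 4(8)(-18308) = 900 + 585856 = 586756
√Δ = 766
n = [-(30) + √Δ] / (2·8) = (-30 + 766) / 16 = 736 / 16 = 46
(The negative root is discarded since n must be a positive integer.)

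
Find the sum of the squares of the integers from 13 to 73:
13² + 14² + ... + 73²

Use ∑_{k=1}^{n} k² = n(n+1)(2n+1)/6, then subtract the first 12 terms.
∑_{k=1}^{73} k² = 73×74×147/6 = 132349
∑_{k=1}^{12} k² = 12×13×25/6 = 650
∑_{k=13}^{73} k² = 132349 - 650 = 131699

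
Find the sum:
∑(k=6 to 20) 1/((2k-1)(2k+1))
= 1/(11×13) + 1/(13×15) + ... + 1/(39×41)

Partial fractions: 1/((2k-1)(2k+1)) = (1/2)[1/(2k-1) - 1/(2k+1)]
The series telescopes:
= (1/2)[1/11 - 1/41]
= 15/451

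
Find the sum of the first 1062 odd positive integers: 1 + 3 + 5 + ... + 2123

Sum of first n odd numbers = n²
= 1062²
= 1127844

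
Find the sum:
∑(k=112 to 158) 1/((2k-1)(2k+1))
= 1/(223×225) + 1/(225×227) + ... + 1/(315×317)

Partial fractions: 1/((2k-1)(2k+1)) = (1/2)[1/(2k-1) - 1/(2k+1)]
The series telescopes:
= (1/2)[1/223 - 1/317]
= 47/70691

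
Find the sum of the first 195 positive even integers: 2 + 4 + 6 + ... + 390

Sum of first n even numbers = n(n+1)
= 195×196
= 38220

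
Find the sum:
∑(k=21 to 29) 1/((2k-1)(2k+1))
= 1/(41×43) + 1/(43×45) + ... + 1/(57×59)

Partial fractions: 1/((2k-1)(2k+1)) = (1/2)[1/(2k-1) - 1/(2k+1)]
The series telescopes:
= (1/2)[1/41 - 1/59]
= 9/2419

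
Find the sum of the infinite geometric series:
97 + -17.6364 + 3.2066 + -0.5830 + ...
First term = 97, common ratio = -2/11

For |r| < 1, S = a / (1 - r)
S = 97 / (1 - (-2/11))
S = 97 / (13/11)
S = 1067/13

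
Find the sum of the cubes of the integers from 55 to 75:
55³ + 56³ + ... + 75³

Use ∑_{k=1}^{n} k³ = [n(n+1)/2]², then subtract the first 54 terms.
∑_{k=1}^{75} k³ = [75×76/2]² = 2850² = 8122500
∑_{k=1}^{54} k³ = [54×55/2]² = 1485² = 2205225
∑_{k=55}^{75} k³ = 8122500 - 2205225 = 5917275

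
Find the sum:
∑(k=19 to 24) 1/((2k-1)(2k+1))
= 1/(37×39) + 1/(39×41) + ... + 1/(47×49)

Partial fractions: 1/((2k-1)(2k+1)) = (1/2)[1/(2k-1) - 1/(2k+1)]
The series telescopes:
= (1/2)[1/37 - 1/49]
= 6/1813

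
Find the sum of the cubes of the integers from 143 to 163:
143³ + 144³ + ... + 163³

Use ∑_{k=1}^{n} k³ = [n(n+1)/2]², then subtract the first 142 terms.
∑_{k=1}^{163} k³ = [163×164/2]² = 13366² = 178649956
∑_{k=1}^{142} k³ = [142×143/2]² = 10153² = 103083409
∑_{k=143}^{163} k³ = 178649956 - 103083409 = 75566547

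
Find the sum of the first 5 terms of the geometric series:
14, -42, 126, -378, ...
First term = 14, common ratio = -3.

Sₙ = a(1 - rⁿ) / (1 - r)
S_5 = 14(1 - (-3)^5) / (1 - (-3))
S_5 = 14(1 - (-243)) / (4)
S_5 = 854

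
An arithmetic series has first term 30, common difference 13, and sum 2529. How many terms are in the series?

Using S = n/2 × [2a + (n-1)d]
2529 = n/2 × [2(30) + (n-1)(13)]
2529 = n/2 × [60 + 13n - 13]
5058 = n × [47 + 13n]
13n² + (47)n - 5058 = 0
Discriminant: Δ = (47)² - 4(13)(-5058) = 2209 + 263016 = 265225
√Δ = 515
n = [-(47) + √Δ] / (2·13) = (-47 + 515) / 26 = 468 / 26 = 18
(The negative root is discarded since n must be a positive integer.)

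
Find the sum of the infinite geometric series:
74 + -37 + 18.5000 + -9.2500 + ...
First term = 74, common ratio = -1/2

For |r| < 1, S = a / (1 - r)
S = 74 / (1 - (-1/2))
S = 74 / (3/2)
S = 148/3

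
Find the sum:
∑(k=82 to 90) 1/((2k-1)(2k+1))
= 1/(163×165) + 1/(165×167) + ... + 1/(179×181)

Partial fractions: 1/((2k-1)(2k+1)) = (1/2)[1/(2k-1) - 1/(2k+1)]
The series telescopes:
= (1/2)[1/163 - 1/181]
= 9/29503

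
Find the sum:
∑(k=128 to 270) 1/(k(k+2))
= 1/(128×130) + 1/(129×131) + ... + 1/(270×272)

Partial fractions: 1/(k(k+2)) = (1/2)[1/k - 1/(k+2)]
Telescoping leaves the first two and last two terms:
= (1/2)[1/128 + 1/129 - 1/271 - 1/272]
= 623623/152141568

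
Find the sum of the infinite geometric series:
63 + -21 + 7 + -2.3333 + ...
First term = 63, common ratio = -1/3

For |r| < 1, S = a / (1 - r)
S = 63 / (1 - (-1/3))
S = 63 / (4/3)
S = 189/4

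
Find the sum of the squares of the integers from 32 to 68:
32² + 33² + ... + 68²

Use ∑_{k=1}^{n} k² = n(n+1)(2n+1)/6, then subtract the first 31 terms.
∑_{k=1}^{68} k² = 68×69×137/6 = 107134
∑_{k=1}^{31} k² = 31×32×63/6 = 10416
∑_{k=32}^{68} k² = 107134 - 10416 = 96718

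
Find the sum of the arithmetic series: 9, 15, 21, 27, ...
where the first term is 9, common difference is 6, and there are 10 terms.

Sₙ = n/2 × (first + last)
Last term = a + (n-1)d = 9 + (10-1)×6 = 63
S_10 = 10/2 × (9 + 63)
S_10 = 10/2 × 72 = 360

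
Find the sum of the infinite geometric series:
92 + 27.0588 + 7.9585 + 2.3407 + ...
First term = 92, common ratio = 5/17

For |r| < 1, S = a / (1 - r)
S = 92 / (1 - (5/17))
S = 92 / (12/17)
S = 391/3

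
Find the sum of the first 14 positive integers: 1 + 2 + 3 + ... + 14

Formula: ∑k = n(n+1)/2
= 14×15/2
= 210/2
= 105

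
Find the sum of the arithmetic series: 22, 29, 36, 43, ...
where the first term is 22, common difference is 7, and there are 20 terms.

Sₙ = n/2 × (first + last)
Last term = a + (n-1)d = 22 + (20-1)×7 = 155
S_20 = 20/2 × (22 + 155)
S_20 = 20/2 × 177 = 1770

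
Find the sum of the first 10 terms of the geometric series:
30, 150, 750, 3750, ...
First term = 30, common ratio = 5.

Sₙ = a(1 - rⁿ) / (1 - r)
S_10 = 30(1 - 5^10) / (1 - 5)
S_10 = 30(1 - 9765625) / (-4)
S_10 = 73242180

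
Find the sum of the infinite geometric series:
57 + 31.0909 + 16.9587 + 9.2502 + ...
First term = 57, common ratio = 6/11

For |r| < 1, S = a / (1 - r)
S = 57 / (1 - (6/11))
S = 57 / (5/11)
S = 627/5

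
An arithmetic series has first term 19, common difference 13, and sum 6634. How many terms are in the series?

Using S = n/2 × [2a + (n-1)d]
6634 = n/2 × [2(19) + (n-1)(13)]
6634 = n/2 × [38 + 13n - 13]
13268 = n × [25 + 13n]
13n² + (25)n - 13268 = 0
Discriminant: Δ = (25)² - 4(13)(-13268) = 625 + 689936 = 690561
√Δ = 831
n = [-(25) + √Δ] / (2·13) = (-25 + 831) / 26 = 806 / 26 = 31
(The negative root is discarded since n must be a positive integer.)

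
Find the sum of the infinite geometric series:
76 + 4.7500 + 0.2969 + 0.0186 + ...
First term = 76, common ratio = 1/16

For |r| < 1, S = a / (1 - r)
S = 76 / (1 - (1/16))
S = 76 / (15/16)
S = 1216/15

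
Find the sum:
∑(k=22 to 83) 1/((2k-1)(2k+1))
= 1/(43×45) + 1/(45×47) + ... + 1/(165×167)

Partial fractions: 1/((2k-1)(2k+1)) = (1/2)[1/(2k-1) - 1/(2k+1)]
The series telescopes:
= (1/2)[1/43 - 1/167]
= 62/7181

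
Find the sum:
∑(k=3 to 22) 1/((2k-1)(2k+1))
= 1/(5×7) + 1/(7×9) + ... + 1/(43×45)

Partial fractions: 1/((2k-1)(2k+1)) = (1/2)[1/(2k-1) - 1/(2k+1)]
The series telescopes:
= (1/2)[1/5 - 1/45]
= 4/45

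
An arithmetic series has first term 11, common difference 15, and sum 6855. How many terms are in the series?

Using S = n/2 × [2a + (n-1)d]
6855 = n/2 × [2(11) + (n-1)(15)]
6855 = n/2 × [22 + 15n - 15]
13710 = n × [7 + 15n]
15n² + (7)n - 13710 = 0
Discriminant: Δ = (7)² - 4(15)(-13710) = 49 + 822600 = 822649
√Δ = 907
n = [-(7) + √Δ] / (2·15) = (-7 + 907) / 30 = 900 / 30 = 30
(The negative root is discarded since n must be a positive integer.)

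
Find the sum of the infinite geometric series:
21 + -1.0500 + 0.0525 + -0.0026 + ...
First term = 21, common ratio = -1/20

For |r| < 1, S = a / (1 - r)
S = 21 / (1 - (-1/20))
S = 21 / (21/20)
S = 20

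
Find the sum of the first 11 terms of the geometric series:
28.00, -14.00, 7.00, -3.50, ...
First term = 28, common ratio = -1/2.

Sₙ = a(1 - rⁿ) / (1 - r)
S_11 = 28(1 - (-1/2)^11) / (1 - (-1/2))
S_11 = 28(1 - (-1/2048)) / (3/2)
S_11 = 4781/256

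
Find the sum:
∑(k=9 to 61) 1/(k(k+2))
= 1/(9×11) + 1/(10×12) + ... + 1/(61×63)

Partial fractions: 1/(k(k+2)) = (1/2)[1/k - 1/(k+2)]
Telescoping leaves the first two and last two terms:
= (1/2)[1/9 + 1/10 - 1/62 - 1/63]
= 583/6510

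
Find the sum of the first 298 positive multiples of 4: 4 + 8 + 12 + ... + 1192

Factor out 4: = 4(1 + 2 + ... + 298) = 4 × n(n+1)/2
= 4 × 298×299/2
= 4 × 44551
= 178204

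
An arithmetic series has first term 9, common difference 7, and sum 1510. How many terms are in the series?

Using S = n/2 × [2a + (n-1)d]
1510 = n/2 × [2(9) + (n-1)(7)]
1510 = n/2 × [18 + 7n - 7]
3020 = n × [11 + 7n]
7n² + (11)n - 3020 = 0
Discriminant: Δ = (11)² - 4(7)(-3020) = 121 + 84560 = 84681
√Δ = 291
n = [-(11) + √Δ] / (2·7) = (-11 + 291) / 14 = 280 / 14 = 20
(The negative root is discarded since n must be a positive integer.)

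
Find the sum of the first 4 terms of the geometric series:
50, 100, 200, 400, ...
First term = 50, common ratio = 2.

Sₙ = a(1 - rⁿ) / (1 - r)
S_4 = 50(1 - 2^4) / (1 - 2)
S_4 = 50(1 - 16) / (-1)
S_4 = 750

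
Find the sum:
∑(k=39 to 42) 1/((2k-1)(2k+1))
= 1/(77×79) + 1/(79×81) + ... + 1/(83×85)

Partial fractions: 1/((2k-1)(2k+1)) = (1/2)[1/(2k-1) - 1/(2k+1)]
The series telescopes:
= (1/2)[1/77 - 1/85]
= 4/6545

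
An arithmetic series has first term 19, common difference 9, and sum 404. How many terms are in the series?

Using S = n/2 × [2a + (n-1)d]
404 = n/2 × [2(19) + (n-1)(9)]
404 = n/2 × [38 + 9n - 9]
808 = n × [29 + 9n]
9n² + (29)n - 808 = 0
Discriminant: Δ = (29)² - 4(9)(-808) = 841 + 29088 = 29929
√Δ = 173
n = [-(29) + √Δ] / (2·9) = (-29 + 173) / 18 = 144 / 18 = 8
(The negative root is discarded since n must be a positive integer.)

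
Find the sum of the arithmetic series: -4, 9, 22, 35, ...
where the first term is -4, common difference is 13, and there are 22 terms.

Sₙ = n/2 × (first + last)
Last term = a + (n-1)d = -4 + (22-1)×13 = 269
S_22 = 22/2 × (-4 + 269)
S_22 = 22/2 × 265 = 2915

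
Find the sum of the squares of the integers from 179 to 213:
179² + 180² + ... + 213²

Use ∑_{k=1}^{n} k² = n(n+1)(2n+1)/6, then subtract the first 178 terms.
∑_{k=1}^{213} k² = 213×214×427/6 = 3243919
∑_{k=1}^{178} k² = 178×179×357/6 = 1895789
∑_{k=179}^{213} k² = 3243919 - 1895789 = 1348130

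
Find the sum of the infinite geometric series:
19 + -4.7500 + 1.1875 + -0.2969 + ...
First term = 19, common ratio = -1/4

For |r| < 1, S = a / (1 - r)
S = 19 / (1 - (-1/4))
S = 19 / (5/4)
S = 76/5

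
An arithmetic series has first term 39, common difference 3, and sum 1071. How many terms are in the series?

Using S = n/2 × [2a + (n-1)d]
1071 = n/2 × [2(39) + (n-1)(3)]
1071 = n/2 × [78 + 3n - 3]
2142 = n × [75 + 3n]
3n² + (75)n - 2142 = 0
Discriminant: Δ = (75)² - 4(3)(-2142) = 5625 + 25704 = 31329
√Δ = 177
n = [-(75) + √Δ] / (2·3) = (-75 + 177) / 6 = 102 / 6 = 17
(The negative root is discarded since n must be a positive integer.)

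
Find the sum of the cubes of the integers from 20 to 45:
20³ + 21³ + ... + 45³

Use ∑_{k=1}^{n} k³ = [n(n+1)/2]², then subtract the first 19 terms.
∑_{k=1}^{45} k³ = [45×46/2]² = 1035² = 1071225
∑_{k=1}^{19} k³ = [19×20/2]² = 190² = 36100
∑_{k=20}^{45} k³ = 1071225 - 36100 = 1035125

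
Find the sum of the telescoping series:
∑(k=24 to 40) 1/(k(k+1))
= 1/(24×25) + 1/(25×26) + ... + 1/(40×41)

Partial fractions: 1/(k(k+1)) = 1/k - 1/(k+1)
The series telescopes:
= (1/24 - 1/25) + (1/25 - 1/26) + ... + (1/40 - 1/41)
= 1/24 - 1/41
= 17/984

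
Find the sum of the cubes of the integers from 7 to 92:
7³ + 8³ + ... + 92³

Use ∑_{k=1}^{n} k³ = [n(n+1)/2]², then subtract the first 6 terms.
∑_{k=1}^{92} k³ = [92×93/2]² = 4278² = 18301284
∑_{k=1}^{6} k³ = [6×7/2]² = 21² = 441
∑_{k=7}^{92} k³ = 18301284 - 441 = 18300843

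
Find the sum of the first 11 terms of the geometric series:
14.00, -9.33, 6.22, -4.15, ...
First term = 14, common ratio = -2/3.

Sₙ = a(1 - rⁿ) / (1 - r)
S_11 = 14(1 - (-2/3)^11) / (1 - (-2/3))
S_11 = 14(1 - (-2048/177147)) / (5/3)
S_11 = 501746/59049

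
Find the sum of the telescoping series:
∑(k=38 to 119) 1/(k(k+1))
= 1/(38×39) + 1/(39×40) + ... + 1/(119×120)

Partial fractions: 1/(k(k+1)) = 1/k - 1/(k+1)
The series telescopes:
= (1/38 - 1/39) + (1/39 - 1/40) + ... + (1/119 - 1/120)
= 1/38 - 1/120
= 41/2280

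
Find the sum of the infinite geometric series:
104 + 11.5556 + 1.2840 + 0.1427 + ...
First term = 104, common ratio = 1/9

For |r| < 1, S = a / (1 - r)
S = 104 / (1 - (1/9))
S = 104 / (8/9)
S = 117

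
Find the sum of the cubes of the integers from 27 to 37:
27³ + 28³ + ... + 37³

Use ∑_{k=1}^{n} k³ = [n(n+1)/2]², then subtract the first 26 terms.
∑_{k=1}^{37} k³ = [37×38/2]² = 703² = 494209
∑_{k=1}^{26} k³ = [26×27/2]² = 351² = 123201
∑_{k=27}^{37} k³ = 494209 - 123201 = 371008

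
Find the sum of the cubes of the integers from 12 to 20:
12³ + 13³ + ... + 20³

Use ∑_{k=1}^{n} k³ = [n(n+1)/2]², then subtract the first 11 terms.
∑_{k=1}^{20} k³ = [20×21/2]² = 210² = 44100
∑_{k=1}^{11} k³ = [11×12/2]² = 66² = 4356
∑_{k=12}^{20} k³ = 44100 - 4356 = 39744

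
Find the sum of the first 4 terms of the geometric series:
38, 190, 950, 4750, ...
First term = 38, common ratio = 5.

Sₙ = a(1 - rⁿ) / (1 - r)
S_4 = 38(1 - 5^4) / (1 - 5)
S_4 = 38(1 - 625) / (-4)
S_4 = 5928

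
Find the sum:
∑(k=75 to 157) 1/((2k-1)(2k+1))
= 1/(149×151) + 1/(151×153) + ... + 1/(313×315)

Partial fractions: 1/((2k-1)(2k+1)) = (1/2)[1/(2k-1) - 1/(2k+1)]
The series telescopes:
= (1/2)[1/149 - 1/315]
= 83/46935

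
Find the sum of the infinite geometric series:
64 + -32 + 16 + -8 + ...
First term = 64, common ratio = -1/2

For |r| < 1, S = a / (1 - r)
S = 64 / (1 - (-1/2))
S = 64 / (3/2)
S = 128/3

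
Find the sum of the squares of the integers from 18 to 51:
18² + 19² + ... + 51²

Use ∑_{k=1}^{n} k² = n(n+1)(2n+1)/6, then subtract the first 17 terms.
∑_{k=1}^{51} k² = 51×52×103/6 = 45526
∑_{k=1}^{17} k² = 17×18×35/6 = 1785
∑_{k=18}^{51} k² = 45526 - 1785 = 43741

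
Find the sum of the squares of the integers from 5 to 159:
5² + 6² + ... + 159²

Use ∑_{k=1}^{n} k² = n(n+1)(2n+1)/6, then subtract the first 4 terms.
∑_{k=1}^{159} k² = 159×160×319/6 = 1352560
∑_{k=1}^{4} k² = 4×5×9/6 = 30
∑_{k=5}^{159} k² = 1352560 - 30 = 1352530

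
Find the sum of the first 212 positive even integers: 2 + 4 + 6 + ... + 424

Sum of first n even numbers = n(n+1)
= 212×213
= 45156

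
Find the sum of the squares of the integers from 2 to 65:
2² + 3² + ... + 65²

Use ∑_{k=1}^{n} k² = n(n+1)(2n+1)/6, then subtract the first 1 terms.
∑_{k=1}^{65} k² = 65×66×131/6 = 93665
∑_{k=1}^{1} k² = 1×2×3/6 = 1
∑_{k=2}^{65} k² = 93665 - 1 = 93664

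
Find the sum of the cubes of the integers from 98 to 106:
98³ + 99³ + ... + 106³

Use ∑_{k=1}^{n} k³ = [n(n+1)/2]², then subtract the first 97 terms.
∑_{k=1}^{106} k³ = [106×107/2]² = 5671² = 32160241
∑_{k=1}^{97} k³ = [97×98/2]² = 4753² = 22591009
∑_{k=98}^{106} k³ = 32160241 - 22591009 = 9569232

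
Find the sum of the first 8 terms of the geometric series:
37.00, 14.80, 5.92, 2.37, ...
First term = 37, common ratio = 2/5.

Sₙ = a(1 - rⁿ) / (1 - r)
S_8 = 37(1 - (2/5)^8) / (1 - (2/5))
S_8 = 37(1 - (256/390625)) / (3/5)
S_8 = 4814551/78125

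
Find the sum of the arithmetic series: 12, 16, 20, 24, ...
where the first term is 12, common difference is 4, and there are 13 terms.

Sₙ = n/2 × (first + last)
Last term = a + (n-1)d = 12 + (13-1)×4 = 60
S_13 = 13/2 × (12 + 60)
S_13 = 13/2 × 72 = 468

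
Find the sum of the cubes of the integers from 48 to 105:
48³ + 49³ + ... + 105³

Use ∑_{k=1}^{n} k³ = [n(n+1)/2]², then subtract the first 47 terms.
∑_{k=1}^{105} k³ = [105×106/2]² = 5565² = 30969225
∑_{k=1}^{47} k³ = [47×48/2]² = 1128² = 1272384
∑_{k=48}^{105} k³ = 30969225 - 1272384 = 29696841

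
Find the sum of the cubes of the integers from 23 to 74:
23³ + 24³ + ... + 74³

Use ∑_{k=1}^{n} k³ = [n(n+1)/2]², then subtract the first 22 terms.
∑_{k=1}^{74} k³ = [74×75/2]² = 2775² = 7700625
∑_{k=1}^{22} k³ = [22×23/2]² = 253² = 64009
∑_{k=23}^{74} k³ = 7700625 - 64009 = 7636616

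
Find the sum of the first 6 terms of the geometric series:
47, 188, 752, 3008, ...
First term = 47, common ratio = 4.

Sₙ = a(1 - rⁿ) / (1 - r)
S_6 = 47(1 - 4^6) / (1 - 4)
S_6 = 47(1 - 4096) / (-3)
S_6 = 64155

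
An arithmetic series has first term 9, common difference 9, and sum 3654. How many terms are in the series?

Using S = n/2 × [2a + (n-1)d]
3654 = n/2 × [2(9) + (n-1)(9)]
3654 = n/2 × [18 + 9n - 9]
7308 = n × [9 + 9n]
9n² + (9)n - 7308 = 0
Discriminant: Δ = (9)² - 4(9)(-7308) = 81 + 263088 = 263169
√Δ = 513
n = [-(9) + √Δ] / (2·9) = (-9 + 513) / 18 = 504 / 18 = 28
(The negative root is discarded since n must be a positive integer.)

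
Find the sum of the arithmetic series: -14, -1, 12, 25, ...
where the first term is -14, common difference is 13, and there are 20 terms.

Sₙ = n/2 × (first + last)
Last term = a + (n-1)d = -14 + (20-1)×13 = 233
S_20 = 20/2 × (-14 + 233)
S_20 = 20/2 × 219 = 2190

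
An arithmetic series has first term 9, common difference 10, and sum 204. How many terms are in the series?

Using S = n/2 × [2a + (n-1)d]
204 = n/2 × [2(9) + (n-1)(10)]
204 = n/2 × [18 + 10n - 10]
408 = n × [8 + 10n]
10n² + (8)n - 408 = 0
Discriminant: Δ = (8)² - 4(10)(-408) = 64 + 16320 = 16384
√Δ = 128
n = [-(8) + √Δ] / (2·10) = (-8 + 128) / 20 = 120 / 20 = 6
(The negative root is discarded since n must be a positive integer.)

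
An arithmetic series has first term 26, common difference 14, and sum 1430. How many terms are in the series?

Using S = n/2 × [2a + (n-1)d]
1430 = n/2 × [2(26) + (n-1)(14)]
1430 = n/2 × [52 + 14n - 14]
2860 = n × [38 + 14n]
14n² + (38)n - 2860 = 0
Discriminant: Δ = (38)² - 4(14)(-2860) = 1444 + 160160 = 161604
√Δ = 402
n = [-(38) + √Δ] / (2·14) = (-38 + 402) / 28 = 364 / 28 = 13
(The negative root is discarded since n must be a positive integer.)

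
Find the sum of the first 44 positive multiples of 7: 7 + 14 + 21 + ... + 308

Factor out 7: = 7(1 + 2 + ... + 44) = 7 × n(n+1)/2
= 7 × 44×45/2
= 7 × 990
= 6930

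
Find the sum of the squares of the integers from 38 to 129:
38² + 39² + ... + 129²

Use ∑_{k=1}^{n} k² = n(n+1)(2n+1)/6, then subtract the first 37 terms.
∑_{k=1}^{129} k² = 129×130×259/6 = 723905
∑_{k=1}^{37} k² = 37×38×75/6 = 17575
∑_{k=38}^{129} k² = 723905 - 17575 = 706330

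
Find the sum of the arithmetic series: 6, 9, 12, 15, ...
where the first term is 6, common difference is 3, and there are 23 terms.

Sₙ = n/2 × (first + last)
Last term = a + (n-1)d = 6 + (23-1)×3 = 72
S_23 = 23/2 × (6 + 72)
S_23 = 23/2 × 78 = 897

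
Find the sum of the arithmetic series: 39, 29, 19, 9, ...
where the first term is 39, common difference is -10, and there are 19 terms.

Sₙ = n/2 × (first + last)
Last term = a + (n-1)d = 39 + (19-1)×(-10) = -141
S_19 = 19/2 × (39 + (-141))
S_19 = 19/2 × (-102) = -969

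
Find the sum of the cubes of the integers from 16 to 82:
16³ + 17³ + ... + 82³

Use ∑_{k=1}^{n} k³ = [n(n+1)/2]², then subtract the first 15 terms.
∑_{k=1}^{82} k³ = [82×83/2]² = 3403² = 11580409
∑_{k=1}^{15} k³ = [15×16/2]² = 120² = 14400
∑_{k=16}^{82} k³ = 11580409 - 14400 = 11566009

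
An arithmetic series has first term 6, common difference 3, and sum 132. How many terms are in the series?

Using S = n/2 × [2a + (n-1)d]
132 = n/2 × [2(6) + (n-1)(3)]
132 = n/2 × [12 + 3n - 3]
264 = n × [9 + 3n]
3n² + (9)n - 264 = 0
Discriminant: Δ = (9)² - 4(3)(-264) = 81 + 3168 = 3249
√Δ = 57
n = [-(9) + √Δ] / (2·3) = (-9 + 57) / 6 = 48 / 6 = 8
(The negative root is discarded since n must be a positive integer.)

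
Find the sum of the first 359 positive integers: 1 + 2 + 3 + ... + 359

Formula: ∑k = n(n+1)/2
= 359×360/2
= 129240/2
= 64620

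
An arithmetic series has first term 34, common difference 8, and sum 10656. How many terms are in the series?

Using S = n/2 × [2a + (n-1)d]
10656 = n/2 × [2(34) + (n-1)(8)]
10656 = n/2 × [68 + 8n - 8]
21312 = n × [60 + 8n]
8n² + (60)n - 21312 = 0
Discriminant: Δ = (60)² - 4(8)(-21312) = 3600 + 681984 = 685584
√Δ = 828
n = [-(60) + √Δ] / (2·8) = (-60 + 828) / 16 = 768 / 16 = 48
(The negative root is discarded since n must be a positive integer.)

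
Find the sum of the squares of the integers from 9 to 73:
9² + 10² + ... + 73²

Use ∑_{k=1}^{n} k² = n(n+1)(2n+1)/6, then subtract the first 8 terms.
∑_{k=1}^{73} k² = 73×74×147/6 = 132349
∑_{k=1}^{8} k² = 8×9×17/6 = 204
∑_{k=9}^{73} k² = 132349 - 204 = 132145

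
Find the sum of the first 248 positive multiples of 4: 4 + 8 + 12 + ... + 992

Factor out 4: = 4(1 + 2 + ... + 248) = 4 × n(n+1)/2
= 4 × 248×249/2
= 4 × 30876
= 123504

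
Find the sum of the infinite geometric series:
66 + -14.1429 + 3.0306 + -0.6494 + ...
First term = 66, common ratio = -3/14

For |r| < 1, S = a / (1 - r)
S = 66 / (1 - (-3/14))
S = 66 / (17/14)
S = 924/17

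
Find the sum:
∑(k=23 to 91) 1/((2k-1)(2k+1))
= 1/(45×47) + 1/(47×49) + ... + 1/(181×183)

Partial fractions: 1/((2k-1)(2k+1)) = (1/2)[1/(2k-1) - 1/(2k+1)]
The series telescopes:
= (1/2)[1/45 - 1/183]
= 23/2745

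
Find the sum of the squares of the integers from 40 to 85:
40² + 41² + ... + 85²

Use ∑_{k=1}^{n} k² = n(n+1)(2n+1)/6, then subtract the first 39 terms.
∑_{k=1}^{85} k² = 85×86×171/6 = 208335
∑_{k=1}^{39} k² = 39×40×79/6 = 20540
∑_{k=40}^{85} k² = 208335 - 20540 = 187795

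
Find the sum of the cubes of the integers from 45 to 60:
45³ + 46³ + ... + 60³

Use ∑_{k=1}^{n} k³ = [n(n+1)/2]², then subtract the first 44 terms.
∑_{k=1}^{60} k³ = [60×61/2]² = 1830² = 3348900
∑_{k=1}^{44} k³ = [44×45/2]² = 990² = 980100
∑_{k=45}^{60} k³ = 3348900 - 980100 = 2368800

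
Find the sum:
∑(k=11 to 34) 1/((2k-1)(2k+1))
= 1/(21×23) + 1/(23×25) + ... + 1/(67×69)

Partial fractions: 1/((2k-1)(2k+1)) = (1/2)[1/(2k-1) - 1/(2k+1)]
The series telescopes:
= (1/2)[1/21 - 1/69]
= 8/483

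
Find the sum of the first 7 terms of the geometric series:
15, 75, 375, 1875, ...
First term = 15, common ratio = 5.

Sₙ = a(1 - rⁿ) / (1 - r)
S_7 = 15(1 - 5^7) / (1 - 5)
S_7 = 15(1 - 78125) / (-4)
S_7 = 292965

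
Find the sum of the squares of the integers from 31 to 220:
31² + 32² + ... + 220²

Use ∑_{k=1}^{n} k² = n(n+1)(2n+1)/6, then subtract the first 30 terms.
∑_{k=1}^{220} k² = 220×221×441/6 = 3573570
∑_{k=1}^{30} k² = 30×31×61/6 = 9455
∑_{k=31}^{220} k² = 3573570 - 9455 = 3564115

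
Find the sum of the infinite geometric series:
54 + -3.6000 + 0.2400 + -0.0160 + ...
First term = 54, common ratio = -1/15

For |r| < 1, S = a / (1 - r)
S = 54 / (1 - (-1/15))
S = 54 / (16/15)
S = 405/8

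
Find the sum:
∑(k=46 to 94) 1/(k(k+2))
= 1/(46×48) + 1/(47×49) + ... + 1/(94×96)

Partial fractions: 1/(k(k+2)) = (1/2)[1/k - 1/(k+2)]
Telescoping leaves the first two and last two terms:
= (1/2)[1/46 + 1/47 - 1/95 - 1/96]
= 217609/19717440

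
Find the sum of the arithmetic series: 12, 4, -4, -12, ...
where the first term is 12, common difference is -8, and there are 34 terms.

Sₙ = n/2 × (first + last)
Last term = a + (n-1)d = 12 + (34-1)×(-8) = -252
S_34 = 34/2 × (12 + (-252))
S_34 = 34/2 × (-240) = -4080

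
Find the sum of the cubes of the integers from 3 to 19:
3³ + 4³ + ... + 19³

Use ∑_{k=1}^{n} k³ = [n(n+1)/2]², then subtract the first 2 terms.
∑_{k=1}^{19} k³ = [19×20/2]² = 190² = 36100
∑_{k=1}^{2} k³ = [2×3/2]² = 3² = 9
∑_{k=3}^{19} k³ = 36100 - 9 = 36091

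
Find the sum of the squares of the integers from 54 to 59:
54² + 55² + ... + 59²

Use ∑_{k=1}^{n} k² = n(n+1)(2n+1)/6, then subtract the first 53 terms.
∑_{k=1}^{59} k² = 59×60×119/6 = 70210
∑_{k=1}^{53} k² = 53×54×107/6 = 51039
∑_{k=54}^{59} k² = 70210 - 51039 = 19171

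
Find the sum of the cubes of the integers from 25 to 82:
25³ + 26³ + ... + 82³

Use ∑_{k=1}^{n} k³ = [n(n+1)/2]², then subtract the first 24 terms.
∑_{k=1}^{82} k³ = [82×83/2]² = 3403² = 11580409
∑_{k=1}^{24} k³ = [24×25/2]² = 300² = 90000
∑_{k=25}^{82} k³ = 11580409 - 90000 = 11490409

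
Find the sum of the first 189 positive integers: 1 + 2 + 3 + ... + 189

Formula: ∑k = n(n+1)/2
= 189×190/2
= 35910/2
= 17955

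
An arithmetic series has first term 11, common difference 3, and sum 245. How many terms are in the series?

Using S = n/2 × [2a + (n-1)d]
245 = n/2 × [2(11) + (n-1)(3)]
245 = n/2 × [22 + 3n - 3]
490 = n × [19 + 3n]
3n² + (19)n - 490 = 0
Discriminant: Δ = (19)² - 4(3)(-490) = 361 + 5880 = 6241
√Δ = 79
n = [-(19) + √Δ] / (2·3) = (-19 + 79) / 6 = 60 / 6 = 10
(The negative root is discarded since n must be a positive integer.)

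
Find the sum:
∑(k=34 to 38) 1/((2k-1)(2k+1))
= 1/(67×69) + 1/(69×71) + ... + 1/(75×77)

Partial fractions: 1/((2k-1)(2k+1)) = (1/2)[1/(2k-1) - 1/(2k+1)]
The series telescopes:
= (1/2)[1/67 - 1/77]
= 5/5159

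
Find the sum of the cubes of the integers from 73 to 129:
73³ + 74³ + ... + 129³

Use ∑_{k=1}^{n} k³ = [n(n+1)/2]², then subtract the first 72 terms.
∑_{k=1}^{129} k³ = [129×130/2]² = 8385² = 70308225
∑_{k=1}^{72} k³ = [72×73/2]² = 2628² = 6906384
∑_{k=73}^{129} k³ = 70308225 - 6906384 = 63401841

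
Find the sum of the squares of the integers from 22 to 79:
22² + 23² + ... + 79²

Use ∑_{k=1}^{n} k² = n(n+1)(2n+1)/6, then subtract the first 21 terms.
∑_{k=1}^{79} k² = 79×80×159/6 = 167480
∑_{k=1}^{21} k² = 21×22×43/6 = 3311
∑_{k=22}^{79} k² = 167480 - 3311 = 164169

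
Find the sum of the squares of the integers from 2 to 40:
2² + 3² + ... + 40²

Use ∑_{k=1}^{n} k² = n(n+1)(2n+1)/6, then subtract the first 1 terms.
∑_{k=1}^{40} k² = 40×41×81/6 = 22140
∑_{k=1}^{1} k² = 1×2×3/6 = 1
∑_{k=2}^{40} k² = 22140 - 1 = 22139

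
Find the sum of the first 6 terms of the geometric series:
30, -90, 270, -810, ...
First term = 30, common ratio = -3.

Sₙ = a(1 - rⁿ) / (1 - r)
S_6 = 30(1 - (-3)^6) / (1 - (-3))
S_6 = 30(1 - 729) / (4)
S_6 = -5460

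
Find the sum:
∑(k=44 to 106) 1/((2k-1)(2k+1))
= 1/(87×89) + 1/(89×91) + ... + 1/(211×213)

Partial fractions: 1/((2k-1)(2k+1)) = (1/2)[1/(2k-1) - 1/(2k+1)]
The series telescopes:
= (1/2)[1/87 - 1/213]
= 7/2059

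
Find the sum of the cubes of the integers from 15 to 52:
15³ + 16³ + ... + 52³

Use ∑_{k=1}^{n} k³ = [n(n+1)/2]², then subtract the first 14 terms.
∑_{k=1}^{52} k³ = [52×53/2]² = 1378² = 1898884
∑_{k=1}^{14} k³ = [14×15/2]² = 105² = 11025
∑_{k=15}^{52} k³ = 1898884 - 11025 = 1887859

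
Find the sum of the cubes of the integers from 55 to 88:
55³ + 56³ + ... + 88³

Use ∑_{k=1}^{n} k³ = [n(n+1)/2]², then subtract the first 54 terms.
∑_{k=1}^{88} k³ = [88×89/2]² = 3916² = 15335056
∑_{k=1}^{54} k³ = [54×55/2]² = 1485² = 2205225
∑_{k=55}^{88} k³ = 15335056 - 2205225 = 13129831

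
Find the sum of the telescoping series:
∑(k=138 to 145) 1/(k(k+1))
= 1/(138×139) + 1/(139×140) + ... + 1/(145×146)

Partial fractions: 1/(k(k+1)) = 1/k - 1/(k+1)
The series telescopes:
= (1/138 - 1/139) + (1/139 - 1/140) + ... + (1/145 - 1/146)
= 1/138 - 1/146
= 2/5037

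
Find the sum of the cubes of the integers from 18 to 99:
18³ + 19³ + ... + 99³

Use ∑_{k=1}^{n} k³ = [n(n+1)/2]², then subtract the first 17 terms.
∑_{k=1}^{99} k³ = [99×100/2]² = 4950² = 24502500
∑_{k=1}^{17} k³ = [17×18/2]² = 153² = 23409
∑_{k=18}^{99} k³ = 24502500 - 23409 = 24479091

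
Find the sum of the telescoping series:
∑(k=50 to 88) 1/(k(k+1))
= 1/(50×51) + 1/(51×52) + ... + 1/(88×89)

Partial fractions: 1/(k(k+1)) = 1/k - 1/(k+1)
The series telescopes:
= (1/50 - 1/51) + (1/51 - 1/52) + ... + (1/88 - 1/89)
= 1/50 - 1/89
= 39/4450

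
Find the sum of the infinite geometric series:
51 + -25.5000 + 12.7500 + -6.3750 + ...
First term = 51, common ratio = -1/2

For |r| < 1, S = a / (1 - r)
S = 51 / (1 - (-1/2))
S = 51 / (3/2)
S = 34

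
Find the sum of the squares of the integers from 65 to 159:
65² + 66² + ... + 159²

Use ∑_{k=1}^{n} k² = n(n+1)(2n+1)/6, then subtract the first 64 terms.
∑_{k=1}^{159} k² = 159×160×319/6 = 1352560
∑_{k=1}^{64} k² = 64×65×129/6 = 89440
∑_{k=65}^{159} k² = 1352560 - 89440 = 1263120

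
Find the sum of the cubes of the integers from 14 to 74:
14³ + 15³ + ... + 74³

Use ∑_{k=1}^{n} k³ = [n(n+1)/2]², then subtract the first 13 terms.
∑_{k=1}^{74} k³ = [74×75/2]² = 2775² = 7700625
∑_{k=1}^{13} k³ = [13×14/2]² = 91² = 8281
∑_{k=14}^{74} k³ = 7700625 - 8281 = 7692344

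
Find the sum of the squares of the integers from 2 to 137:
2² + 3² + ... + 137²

Use ∑_{k=1}^{n} k² = n(n+1)(2n+1)/6, then subtract the first 1 terms.
∑_{k=1}^{137} k² = 137×138×275/6 = 866525
∑_{k=1}^{1} k² = 1×2×3/6 = 1
∑_{k=2}^{137} k² = 866525 - 1 = 866524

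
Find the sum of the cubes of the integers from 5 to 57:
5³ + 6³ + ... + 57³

Use ∑_{k=1}^{n} k³ = [n(n+1)/2]², then subtract the first 4 terms.
∑_{k=1}^{57} k³ = [57×58/2]² = 1653² = 2732409
∑_{k=1}^{4} k³ = [4×5/2]² = 10² = 100
∑_{k=5}^{57} k³ = 2732409 - 100 = 2732309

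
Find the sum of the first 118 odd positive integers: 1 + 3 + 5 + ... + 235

Sum of first n odd numbers = n²
= 118²
= 13924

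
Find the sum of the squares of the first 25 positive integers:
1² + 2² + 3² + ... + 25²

Formula: ∑k² = n(n+1)(2n+1)/6
= 25×26×51/6
= 33150/6
= 5525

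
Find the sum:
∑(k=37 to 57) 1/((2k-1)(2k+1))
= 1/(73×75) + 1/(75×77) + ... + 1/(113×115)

Partial fractions: 1/((2k-1)(2k+1)) = (1/2)[1/(2k-1) - 1/(2k+1)]
The series telescopes:
= (1/2)[1/73 - 1/115]
= 21/8395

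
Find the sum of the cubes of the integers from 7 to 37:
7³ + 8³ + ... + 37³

Use ∑_{k=1}^{n} k³ = [n(n+1)/2]², then subtract the first 6 terms.
∑_{k=1}^{37} k³ = [37×38/2]² = 703² = 494209
∑_{k=1}^{6} k³ = [6×7/2]² = 21² = 441
∑_{k=7}^{37} k³ = 494209 - 441 = 493768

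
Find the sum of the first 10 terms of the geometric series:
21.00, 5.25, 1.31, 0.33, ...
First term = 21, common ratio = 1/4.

Sₙ = a(1 - rⁿ) / (1 - r)
S_10 = 21(1 - (1/4)^10) / (1 - (1/4))
S_10 = 21(1 - (1/1048576)) / (3/4)
S_10 = 7340025/262144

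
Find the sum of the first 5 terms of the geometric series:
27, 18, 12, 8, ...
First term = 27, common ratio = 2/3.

Sₙ = a(1 - rⁿ) / (1 - r)
S_5 = 27(1 - (2/3)^5) / (1 - (2/3))
S_5 = 27(1 - (32/243)) / (1/3)
S_5 = 211/3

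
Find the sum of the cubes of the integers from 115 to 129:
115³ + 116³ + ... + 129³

Use ∑_{k=1}^{n} k³ = [n(n+1)/2]², then subtract the first 114 terms.
∑_{k=1}^{129} k³ = [129×130/2]² = 8385² = 70308225
∑_{k=1}^{114} k³ = [114×115/2]² = 6555² = 42968025
∑_{k=115}^{129} k³ = 70308225 - 42968025 = 27340200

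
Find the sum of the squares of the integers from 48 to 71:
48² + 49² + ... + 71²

Use ∑_{k=1}^{n} k² = n(n+1)(2n+1)/6, then subtract the first 47 terms.
∑_{k=1}^{71} k² = 71×72×143/6 = 121836
∑_{k=1}^{47} k² = 47×48×95/6 = 35720
∑_{k=48}^{71} k² = 121836 - 35720 = 86116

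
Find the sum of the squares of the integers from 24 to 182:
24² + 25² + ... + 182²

Use ∑_{k=1}^{n} k² = n(n+1)(2n+1)/6, then subtract the first 23 terms.
∑_{k=1}^{182} k² = 182×183×365/6 = 2026115
∑_{k=1}^{23} k² = 23×24×47/6 = 4324
∑_{k=24}^{182} k² = 2026115 - 4324 = 2021791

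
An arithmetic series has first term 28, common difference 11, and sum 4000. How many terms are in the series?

Using S = n/2 × [2a + (n-1)d]
4000 = n/2 × [2(28) + (n-1)(11)]
4000 = n/2 × [56 + 11n - 11]
8000 = n × [45 + 11n]
11n² + (45)n - 8000 = 0
Discriminant: Δ = (45)² - 4(11)(-8000) = 2025 + 352000 = 354025
√Δ = 595
n = [-(45) + √Δ] / (2·11) = (-45 + 595) / 22 = 550 / 22 = 25
(The negative root is discarded since n must be a positive integer.)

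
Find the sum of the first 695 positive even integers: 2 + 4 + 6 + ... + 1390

Sum of first n even numbers = n(n+1)
= 695×696
= 483720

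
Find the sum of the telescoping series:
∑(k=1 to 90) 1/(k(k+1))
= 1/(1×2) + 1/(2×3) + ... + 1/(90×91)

Partial fractions: 1/(k(k+1)) = 1/k - 1/(k+1)
The series telescopes:
= (1/1 - 1/2) + (1/2 - 1/3) + ... + (1/90 - 1/91)
= 1/1 - 1/91
= 90/91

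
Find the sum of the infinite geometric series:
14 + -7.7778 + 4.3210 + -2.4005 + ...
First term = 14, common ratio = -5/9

For |r| < 1, S = a / (1 - r)
S = 14 / (1 - (-5/9))
S = 14 / (14/9)
S = 9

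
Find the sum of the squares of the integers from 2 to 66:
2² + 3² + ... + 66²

Use ∑_{k=1}^{n} k² = n(n+1)(2n+1)/6, then subtract the first 1 terms.
∑_{k=1}^{66} k² = 66×67×133/6 = 98021
∑_{k=1}^{1} k² = 1×2×3/6 = 1
∑_{k=2}^{66} k² = 98021 - 1 = 98020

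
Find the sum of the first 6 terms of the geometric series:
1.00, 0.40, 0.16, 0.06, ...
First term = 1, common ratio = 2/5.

Sₙ = a(1 - rⁿ) / (1 - r)
S_6 = 1(1 - (2/5)^6) / (1 - (2/5))
S_6 = 1(1 - (64/15625)) / (3/5)
S_6 = 5187/3125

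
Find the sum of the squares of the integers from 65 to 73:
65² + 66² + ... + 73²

Use ∑_{k=1}^{n} k² = n(n+1)(2n+1)/6, then subtract the first 64 terms.
∑_{k=1}^{73} k² = 73×74×147/6 = 132349
∑_{k=1}^{64} k² = 64×65×129/6 = 89440
∑_{k=65}^{73} k² = 132349 - 89440 = 42909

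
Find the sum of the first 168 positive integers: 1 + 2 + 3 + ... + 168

Formula: ∑k = n(n+1)/2
= 168×169/2
= 28392/2
= 14196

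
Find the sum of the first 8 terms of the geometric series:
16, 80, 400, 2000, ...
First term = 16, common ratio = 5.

Sₙ = a(1 - rⁿ) / (1 - r)
S_8 = 16(1 - 5^8) / (1 - 5)
S_8 = 16(1 - 390625) / (-4)
S_8 = 1562496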